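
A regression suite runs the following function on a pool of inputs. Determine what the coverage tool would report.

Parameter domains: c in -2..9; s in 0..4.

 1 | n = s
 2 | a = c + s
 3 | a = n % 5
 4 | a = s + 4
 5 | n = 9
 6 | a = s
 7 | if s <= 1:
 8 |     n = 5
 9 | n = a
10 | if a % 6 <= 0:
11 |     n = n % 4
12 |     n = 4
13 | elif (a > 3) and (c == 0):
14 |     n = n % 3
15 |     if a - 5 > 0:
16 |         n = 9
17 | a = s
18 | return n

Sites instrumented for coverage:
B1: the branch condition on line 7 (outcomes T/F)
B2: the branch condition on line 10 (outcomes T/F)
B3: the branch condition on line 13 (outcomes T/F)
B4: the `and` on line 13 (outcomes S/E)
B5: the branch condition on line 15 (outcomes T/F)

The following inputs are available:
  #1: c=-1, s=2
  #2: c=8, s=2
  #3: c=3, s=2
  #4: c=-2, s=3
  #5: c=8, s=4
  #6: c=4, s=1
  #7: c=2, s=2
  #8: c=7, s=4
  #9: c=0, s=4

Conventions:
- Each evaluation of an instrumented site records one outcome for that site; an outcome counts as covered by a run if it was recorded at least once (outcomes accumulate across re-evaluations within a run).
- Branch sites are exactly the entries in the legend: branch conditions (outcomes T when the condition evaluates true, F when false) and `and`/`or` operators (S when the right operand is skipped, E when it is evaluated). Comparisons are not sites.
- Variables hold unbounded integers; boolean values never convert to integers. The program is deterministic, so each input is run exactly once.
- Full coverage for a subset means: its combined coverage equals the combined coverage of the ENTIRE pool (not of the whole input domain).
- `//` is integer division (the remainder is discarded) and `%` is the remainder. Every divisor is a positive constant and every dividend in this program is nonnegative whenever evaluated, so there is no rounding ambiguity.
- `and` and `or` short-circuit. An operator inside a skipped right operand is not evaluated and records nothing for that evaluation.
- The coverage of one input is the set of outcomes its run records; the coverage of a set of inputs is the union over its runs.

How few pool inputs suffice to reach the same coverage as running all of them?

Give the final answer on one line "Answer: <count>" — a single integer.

input #1 (c=-1, s=2): events B1->F, B2->F, B4->S, B3->F; covers B1=F, B2=F, B3=F, B4=S
input #2 (c=8, s=2): events B1->F, B2->F, B4->S, B3->F; covers B1=F, B2=F, B3=F, B4=S
input #3 (c=3, s=2): events B1->F, B2->F, B4->S, B3->F; covers B1=F, B2=F, B3=F, B4=S
input #4 (c=-2, s=3): events B1->F, B2->F, B4->S, B3->F; covers B1=F, B2=F, B3=F, B4=S
input #5 (c=8, s=4): events B1->F, B2->F, B4->E, B3->F; covers B1=F, B2=F, B3=F, B4=E
input #6 (c=4, s=1): events B1->T, B2->F, B4->S, B3->F; covers B1=T, B2=F, B3=F, B4=S
input #7 (c=2, s=2): events B1->F, B2->F, B4->S, B3->F; covers B1=F, B2=F, B3=F, B4=S
input #8 (c=7, s=4): events B1->F, B2->F, B4->E, B3->F; covers B1=F, B2=F, B3=F, B4=E
input #9 (c=0, s=4): events B1->F, B2->F, B4->E, B3->T, B5->F; covers B1=F, B2=F, B3=T, B4=E, B5=F
together the pool reaches 8 outcomes: B1=T, B1=F, B2=F, B3=T, B3=F, B4=S, B4=E, B5=F
every size-1 subset falls short of the 8 outcomes (best: 5/8)
at size 2, {6, 9} reaches all 8 outcomes; every lexicographically earlier size-2 subset fails

Answer: 2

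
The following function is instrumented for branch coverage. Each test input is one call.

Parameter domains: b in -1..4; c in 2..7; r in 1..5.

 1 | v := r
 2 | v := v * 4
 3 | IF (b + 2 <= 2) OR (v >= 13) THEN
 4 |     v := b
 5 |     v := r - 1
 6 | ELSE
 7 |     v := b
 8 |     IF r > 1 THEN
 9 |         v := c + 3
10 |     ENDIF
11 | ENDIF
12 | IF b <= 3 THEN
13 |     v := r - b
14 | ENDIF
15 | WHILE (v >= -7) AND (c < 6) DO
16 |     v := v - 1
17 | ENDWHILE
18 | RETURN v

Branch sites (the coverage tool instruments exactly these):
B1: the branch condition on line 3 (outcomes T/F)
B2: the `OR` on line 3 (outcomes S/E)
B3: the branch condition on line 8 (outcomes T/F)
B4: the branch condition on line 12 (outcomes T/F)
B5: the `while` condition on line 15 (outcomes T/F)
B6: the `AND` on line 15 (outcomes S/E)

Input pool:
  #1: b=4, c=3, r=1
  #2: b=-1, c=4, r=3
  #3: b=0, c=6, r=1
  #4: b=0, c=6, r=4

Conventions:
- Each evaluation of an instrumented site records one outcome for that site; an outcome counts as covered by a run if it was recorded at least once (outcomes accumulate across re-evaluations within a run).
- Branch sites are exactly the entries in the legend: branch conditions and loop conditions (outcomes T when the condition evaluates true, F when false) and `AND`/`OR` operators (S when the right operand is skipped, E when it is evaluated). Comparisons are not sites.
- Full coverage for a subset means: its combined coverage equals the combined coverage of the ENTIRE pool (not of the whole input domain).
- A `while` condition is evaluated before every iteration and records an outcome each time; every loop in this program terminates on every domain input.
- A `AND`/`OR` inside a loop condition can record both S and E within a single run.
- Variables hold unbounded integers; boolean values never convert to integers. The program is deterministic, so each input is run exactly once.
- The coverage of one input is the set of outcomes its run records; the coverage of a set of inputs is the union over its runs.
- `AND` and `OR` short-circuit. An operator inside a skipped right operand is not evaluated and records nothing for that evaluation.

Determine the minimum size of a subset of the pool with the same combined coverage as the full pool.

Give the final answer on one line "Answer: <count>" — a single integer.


input #1, b=4, c=3, r=1: events B2->E, B1->F, B3->F, B4->F, B6->E, B5->T, B6->E, B5->T, B6->E, B5->T, B6->E, B5->T, B6->E, B5->T, ...; outcomes B1=F, B2=E, B3=F, B4=F, B5=T, B5=F, B6=S, B6=E
input #2, b=-1, c=4, r=3: events B2->S, B1->T, B4->T, B6->E, B5->T, B6->E, B5->T, B6->E, B5->T, B6->E, B5->T, B6->E, B5->T, B6->E, ...; outcomes B1=T, B2=S, B4=T, B5=T, B5=F, B6=S, B6=E
input #3, b=0, c=6, r=1: events B2->S, B1->T, B4->T, B6->E, B5->F; outcomes B1=T, B2=S, B4=T, B5=F, B6=E
input #4, b=0, c=6, r=4: events B2->S, B1->T, B4->T, B6->E, B5->F; outcomes B1=T, B2=S, B4=T, B5=F, B6=E
pool-wide coverage (11 outcomes): B1=T, B1=F, B2=S, B2=E, B3=F, B4=T, B4=F, B5=T, B5=F, B6=S, B6=E
size 1 is not enough: best union over all size-1 subsets is 8/11
the canonical winner is {1, 2}: size 2, full 11-outcome coverage, earliest index list among size-2 covers
Answer: 2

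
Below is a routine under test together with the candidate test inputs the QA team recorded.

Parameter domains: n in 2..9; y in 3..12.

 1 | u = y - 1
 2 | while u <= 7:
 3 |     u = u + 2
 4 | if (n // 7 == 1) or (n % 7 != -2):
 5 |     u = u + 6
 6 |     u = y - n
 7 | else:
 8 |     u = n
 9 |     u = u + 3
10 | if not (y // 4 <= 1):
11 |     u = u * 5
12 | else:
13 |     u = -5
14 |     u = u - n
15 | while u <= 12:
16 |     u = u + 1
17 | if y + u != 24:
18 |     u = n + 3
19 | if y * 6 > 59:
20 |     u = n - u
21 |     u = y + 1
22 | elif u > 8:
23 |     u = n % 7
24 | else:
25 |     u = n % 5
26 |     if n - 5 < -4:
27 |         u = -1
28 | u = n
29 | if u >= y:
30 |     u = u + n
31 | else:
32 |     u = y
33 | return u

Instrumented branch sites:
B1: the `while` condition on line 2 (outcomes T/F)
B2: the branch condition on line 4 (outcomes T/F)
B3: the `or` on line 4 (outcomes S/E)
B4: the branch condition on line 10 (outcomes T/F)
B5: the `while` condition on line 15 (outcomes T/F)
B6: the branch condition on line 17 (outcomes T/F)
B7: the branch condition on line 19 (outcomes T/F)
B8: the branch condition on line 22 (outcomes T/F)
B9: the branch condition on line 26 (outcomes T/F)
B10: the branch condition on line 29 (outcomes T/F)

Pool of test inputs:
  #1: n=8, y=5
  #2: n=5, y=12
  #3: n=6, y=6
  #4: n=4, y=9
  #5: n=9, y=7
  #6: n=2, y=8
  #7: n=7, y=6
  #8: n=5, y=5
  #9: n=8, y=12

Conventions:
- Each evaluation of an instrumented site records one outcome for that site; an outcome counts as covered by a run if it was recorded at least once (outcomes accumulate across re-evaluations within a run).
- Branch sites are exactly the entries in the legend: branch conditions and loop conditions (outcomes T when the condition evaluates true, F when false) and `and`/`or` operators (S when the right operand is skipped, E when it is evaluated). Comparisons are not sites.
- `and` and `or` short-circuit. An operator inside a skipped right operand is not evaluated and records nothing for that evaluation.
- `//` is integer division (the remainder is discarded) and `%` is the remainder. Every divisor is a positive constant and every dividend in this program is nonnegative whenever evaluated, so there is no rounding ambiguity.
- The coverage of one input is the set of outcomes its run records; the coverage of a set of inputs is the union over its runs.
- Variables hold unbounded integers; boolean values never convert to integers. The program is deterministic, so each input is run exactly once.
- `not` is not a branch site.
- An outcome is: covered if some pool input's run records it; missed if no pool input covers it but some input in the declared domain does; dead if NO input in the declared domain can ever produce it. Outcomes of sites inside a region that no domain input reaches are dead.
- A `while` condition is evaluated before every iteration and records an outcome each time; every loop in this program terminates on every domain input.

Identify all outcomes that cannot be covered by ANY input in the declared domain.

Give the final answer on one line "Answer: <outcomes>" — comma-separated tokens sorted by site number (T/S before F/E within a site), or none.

checking every outcome against all 80 domain inputs:
  B2=F: no domain input ever produces it -> dead
  B9=T: no domain input ever produces it -> dead
  reachable outcomes have witnesses, e.g. B1=T (e.g. n=2, y=3), B1=F (e.g. n=2, y=3), B2=T (e.g. n=2, y=3), B3=S (e.g. n=7, y=3)

Answer: B2=F, B9=T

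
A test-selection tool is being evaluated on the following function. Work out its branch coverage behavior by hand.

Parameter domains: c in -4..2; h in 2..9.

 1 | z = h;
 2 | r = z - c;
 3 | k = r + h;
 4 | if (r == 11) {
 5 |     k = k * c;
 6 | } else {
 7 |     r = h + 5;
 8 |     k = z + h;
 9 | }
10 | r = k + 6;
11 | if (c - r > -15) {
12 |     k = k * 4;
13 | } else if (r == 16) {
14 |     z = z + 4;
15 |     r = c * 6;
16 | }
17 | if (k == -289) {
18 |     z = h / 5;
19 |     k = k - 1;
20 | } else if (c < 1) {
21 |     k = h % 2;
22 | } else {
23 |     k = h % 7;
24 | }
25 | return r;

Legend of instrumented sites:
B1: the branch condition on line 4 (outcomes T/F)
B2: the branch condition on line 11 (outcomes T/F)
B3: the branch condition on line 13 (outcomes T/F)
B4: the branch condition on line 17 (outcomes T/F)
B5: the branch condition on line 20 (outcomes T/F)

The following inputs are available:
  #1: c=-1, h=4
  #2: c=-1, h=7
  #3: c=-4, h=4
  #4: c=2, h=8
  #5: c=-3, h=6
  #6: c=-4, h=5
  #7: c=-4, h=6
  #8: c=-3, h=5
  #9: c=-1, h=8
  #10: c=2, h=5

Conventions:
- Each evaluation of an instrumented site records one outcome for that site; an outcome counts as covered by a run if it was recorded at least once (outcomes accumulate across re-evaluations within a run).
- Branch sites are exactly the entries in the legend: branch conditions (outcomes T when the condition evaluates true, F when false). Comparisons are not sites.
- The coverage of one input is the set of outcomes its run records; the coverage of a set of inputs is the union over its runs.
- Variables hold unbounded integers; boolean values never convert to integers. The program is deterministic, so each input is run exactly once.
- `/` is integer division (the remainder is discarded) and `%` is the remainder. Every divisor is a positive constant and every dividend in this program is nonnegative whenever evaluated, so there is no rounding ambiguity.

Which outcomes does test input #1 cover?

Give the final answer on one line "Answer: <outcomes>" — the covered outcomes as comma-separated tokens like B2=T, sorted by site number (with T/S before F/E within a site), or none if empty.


Simulating input #1 (c=-1, h=4) step by step:
  B1->F, B2->F, B3->F, B4->F, B5->T
distinct outcomes covered: B1=F, B2=F, B3=F, B4=F, B5=T
Answer: B1=F, B2=F, B3=F, B4=F, B5=T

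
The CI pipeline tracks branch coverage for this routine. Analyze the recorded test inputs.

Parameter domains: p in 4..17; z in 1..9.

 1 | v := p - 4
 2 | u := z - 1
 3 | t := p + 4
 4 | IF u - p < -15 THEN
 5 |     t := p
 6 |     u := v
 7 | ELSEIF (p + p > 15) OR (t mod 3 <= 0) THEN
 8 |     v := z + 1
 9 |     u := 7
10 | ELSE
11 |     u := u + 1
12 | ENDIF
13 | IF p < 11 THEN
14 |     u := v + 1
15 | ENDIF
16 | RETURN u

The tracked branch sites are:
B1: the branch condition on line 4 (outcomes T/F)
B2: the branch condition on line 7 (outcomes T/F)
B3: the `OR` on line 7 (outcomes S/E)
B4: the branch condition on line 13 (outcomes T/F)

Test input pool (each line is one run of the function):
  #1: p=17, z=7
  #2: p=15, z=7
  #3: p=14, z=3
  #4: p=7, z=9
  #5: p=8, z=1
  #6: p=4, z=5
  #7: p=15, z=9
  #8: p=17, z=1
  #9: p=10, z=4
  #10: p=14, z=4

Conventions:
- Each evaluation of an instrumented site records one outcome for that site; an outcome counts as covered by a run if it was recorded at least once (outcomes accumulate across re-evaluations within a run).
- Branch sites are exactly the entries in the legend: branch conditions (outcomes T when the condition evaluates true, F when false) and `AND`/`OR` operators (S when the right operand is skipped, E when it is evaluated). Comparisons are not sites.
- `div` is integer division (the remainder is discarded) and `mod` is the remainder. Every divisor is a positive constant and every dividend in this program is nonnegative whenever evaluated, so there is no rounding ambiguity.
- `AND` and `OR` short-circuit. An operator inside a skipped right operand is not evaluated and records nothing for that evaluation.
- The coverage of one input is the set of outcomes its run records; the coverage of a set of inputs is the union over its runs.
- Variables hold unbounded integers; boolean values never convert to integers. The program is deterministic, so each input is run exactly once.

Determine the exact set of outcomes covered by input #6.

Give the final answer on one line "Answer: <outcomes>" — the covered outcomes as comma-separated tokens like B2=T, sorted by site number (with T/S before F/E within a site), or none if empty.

Running input #6 (p=4, z=5), event by event:
  B1->F, B3->E, B2->F, B4->T
collecting distinct outcomes: B1=F, B2=F, B3=E, B4=T

Answer: B1=F, B2=F, B3=E, B4=T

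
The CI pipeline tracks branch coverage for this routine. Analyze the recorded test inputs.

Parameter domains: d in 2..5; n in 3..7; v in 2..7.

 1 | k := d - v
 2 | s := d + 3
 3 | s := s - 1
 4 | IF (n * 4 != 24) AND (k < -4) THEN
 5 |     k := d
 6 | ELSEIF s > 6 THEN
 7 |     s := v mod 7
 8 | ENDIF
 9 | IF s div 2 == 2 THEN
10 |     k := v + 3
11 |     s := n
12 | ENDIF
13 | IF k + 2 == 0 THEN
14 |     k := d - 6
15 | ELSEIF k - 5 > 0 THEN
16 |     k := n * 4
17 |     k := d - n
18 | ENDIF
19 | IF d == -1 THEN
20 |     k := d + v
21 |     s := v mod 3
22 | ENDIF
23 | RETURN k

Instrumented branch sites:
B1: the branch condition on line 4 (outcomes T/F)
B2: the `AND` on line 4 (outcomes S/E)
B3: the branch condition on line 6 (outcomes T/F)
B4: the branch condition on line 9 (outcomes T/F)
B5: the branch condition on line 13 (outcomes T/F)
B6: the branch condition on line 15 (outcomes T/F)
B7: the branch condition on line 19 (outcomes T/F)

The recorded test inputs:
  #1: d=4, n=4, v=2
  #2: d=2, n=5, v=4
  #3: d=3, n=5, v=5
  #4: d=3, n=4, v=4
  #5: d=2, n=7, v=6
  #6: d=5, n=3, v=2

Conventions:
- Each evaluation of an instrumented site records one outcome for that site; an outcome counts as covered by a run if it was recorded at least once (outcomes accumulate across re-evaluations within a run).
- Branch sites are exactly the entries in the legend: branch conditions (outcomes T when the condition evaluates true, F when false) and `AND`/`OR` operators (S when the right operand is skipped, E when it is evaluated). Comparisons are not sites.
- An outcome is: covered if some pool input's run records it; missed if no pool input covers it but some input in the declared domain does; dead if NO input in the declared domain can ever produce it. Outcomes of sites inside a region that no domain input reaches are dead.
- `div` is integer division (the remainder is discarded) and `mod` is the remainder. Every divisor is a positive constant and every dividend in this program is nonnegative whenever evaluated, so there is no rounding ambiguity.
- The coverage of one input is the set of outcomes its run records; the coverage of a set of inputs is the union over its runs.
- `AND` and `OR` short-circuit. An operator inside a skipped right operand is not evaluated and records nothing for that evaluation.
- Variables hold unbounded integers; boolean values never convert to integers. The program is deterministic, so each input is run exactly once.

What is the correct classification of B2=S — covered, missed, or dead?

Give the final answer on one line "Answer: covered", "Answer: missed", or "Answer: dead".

no pool input records B2=S
but domain input (d=2, n=6, v=2) does record it -> reachable, so missed

Answer: missed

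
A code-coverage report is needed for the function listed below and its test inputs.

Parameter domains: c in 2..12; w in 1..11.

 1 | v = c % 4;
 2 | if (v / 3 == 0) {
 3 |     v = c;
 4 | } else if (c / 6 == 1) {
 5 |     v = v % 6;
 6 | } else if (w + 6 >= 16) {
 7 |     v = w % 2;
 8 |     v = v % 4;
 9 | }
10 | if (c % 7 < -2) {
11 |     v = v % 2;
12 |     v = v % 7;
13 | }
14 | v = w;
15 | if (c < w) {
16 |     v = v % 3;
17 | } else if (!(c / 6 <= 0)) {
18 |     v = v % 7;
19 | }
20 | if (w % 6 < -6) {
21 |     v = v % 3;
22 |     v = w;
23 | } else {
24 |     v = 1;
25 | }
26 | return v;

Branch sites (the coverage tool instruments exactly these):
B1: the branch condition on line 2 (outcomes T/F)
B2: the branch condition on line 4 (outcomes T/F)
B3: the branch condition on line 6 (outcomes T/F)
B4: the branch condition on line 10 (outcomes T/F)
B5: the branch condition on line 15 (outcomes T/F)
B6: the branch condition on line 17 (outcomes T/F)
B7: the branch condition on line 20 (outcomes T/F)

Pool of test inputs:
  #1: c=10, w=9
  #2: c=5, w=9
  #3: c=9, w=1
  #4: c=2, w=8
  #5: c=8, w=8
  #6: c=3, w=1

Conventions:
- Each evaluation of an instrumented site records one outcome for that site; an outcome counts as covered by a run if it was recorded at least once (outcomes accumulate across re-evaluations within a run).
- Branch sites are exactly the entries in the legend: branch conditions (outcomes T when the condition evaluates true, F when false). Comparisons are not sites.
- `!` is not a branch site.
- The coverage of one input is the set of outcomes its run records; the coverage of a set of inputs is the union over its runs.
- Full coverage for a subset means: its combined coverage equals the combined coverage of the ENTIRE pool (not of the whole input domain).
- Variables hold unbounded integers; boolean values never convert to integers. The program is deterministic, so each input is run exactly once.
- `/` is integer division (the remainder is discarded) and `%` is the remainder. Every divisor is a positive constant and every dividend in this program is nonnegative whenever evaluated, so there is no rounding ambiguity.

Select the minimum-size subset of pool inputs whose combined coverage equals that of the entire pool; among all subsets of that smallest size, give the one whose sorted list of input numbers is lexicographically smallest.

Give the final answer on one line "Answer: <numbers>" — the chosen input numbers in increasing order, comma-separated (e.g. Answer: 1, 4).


run #1 (c=10, w=9) runs B1->T, B4->F, B5->F, B6->T, B7->F; records B1=T, B4=F, B5=F, B6=T, B7=F
run #2 (c=5, w=9) runs B1->T, B4->F, B5->T, B7->F; records B1=T, B4=F, B5=T, B7=F
run #3 (c=9, w=1) runs B1->T, B4->F, B5->F, B6->T, B7->F; records B1=T, B4=F, B5=F, B6=T, B7=F
run #4 (c=2, w=8) runs B1->T, B4->F, B5->T, B7->F; records B1=T, B4=F, B5=T, B7=F
run #5 (c=8, w=8) runs B1->T, B4->F, B5->F, B6->T, B7->F; records B1=T, B4=F, B5=F, B6=T, B7=F
run #6 (c=3, w=1) runs B1->F, B2->F, B3->F, B4->F, B5->F, B6->F, B7->F; records B1=F, B2=F, B3=F, B4=F, B5=F, B6=F, B7=F
pool-wide coverage (10 outcomes): B1=T, B1=F, B2=F, B3=F, B4=F, B5=T, B5=F, B6=T, B6=F, B7=F
every size-1 subset falls short of the 10 outcomes (best: 7/10)
every size-2 subset falls short of the 10 outcomes (best: 9/10)
size 3: inputs {1, 2, 6} cover all 10 outcomes, and no lexicographically smaller subset of this size does
Answer: 1, 2, 6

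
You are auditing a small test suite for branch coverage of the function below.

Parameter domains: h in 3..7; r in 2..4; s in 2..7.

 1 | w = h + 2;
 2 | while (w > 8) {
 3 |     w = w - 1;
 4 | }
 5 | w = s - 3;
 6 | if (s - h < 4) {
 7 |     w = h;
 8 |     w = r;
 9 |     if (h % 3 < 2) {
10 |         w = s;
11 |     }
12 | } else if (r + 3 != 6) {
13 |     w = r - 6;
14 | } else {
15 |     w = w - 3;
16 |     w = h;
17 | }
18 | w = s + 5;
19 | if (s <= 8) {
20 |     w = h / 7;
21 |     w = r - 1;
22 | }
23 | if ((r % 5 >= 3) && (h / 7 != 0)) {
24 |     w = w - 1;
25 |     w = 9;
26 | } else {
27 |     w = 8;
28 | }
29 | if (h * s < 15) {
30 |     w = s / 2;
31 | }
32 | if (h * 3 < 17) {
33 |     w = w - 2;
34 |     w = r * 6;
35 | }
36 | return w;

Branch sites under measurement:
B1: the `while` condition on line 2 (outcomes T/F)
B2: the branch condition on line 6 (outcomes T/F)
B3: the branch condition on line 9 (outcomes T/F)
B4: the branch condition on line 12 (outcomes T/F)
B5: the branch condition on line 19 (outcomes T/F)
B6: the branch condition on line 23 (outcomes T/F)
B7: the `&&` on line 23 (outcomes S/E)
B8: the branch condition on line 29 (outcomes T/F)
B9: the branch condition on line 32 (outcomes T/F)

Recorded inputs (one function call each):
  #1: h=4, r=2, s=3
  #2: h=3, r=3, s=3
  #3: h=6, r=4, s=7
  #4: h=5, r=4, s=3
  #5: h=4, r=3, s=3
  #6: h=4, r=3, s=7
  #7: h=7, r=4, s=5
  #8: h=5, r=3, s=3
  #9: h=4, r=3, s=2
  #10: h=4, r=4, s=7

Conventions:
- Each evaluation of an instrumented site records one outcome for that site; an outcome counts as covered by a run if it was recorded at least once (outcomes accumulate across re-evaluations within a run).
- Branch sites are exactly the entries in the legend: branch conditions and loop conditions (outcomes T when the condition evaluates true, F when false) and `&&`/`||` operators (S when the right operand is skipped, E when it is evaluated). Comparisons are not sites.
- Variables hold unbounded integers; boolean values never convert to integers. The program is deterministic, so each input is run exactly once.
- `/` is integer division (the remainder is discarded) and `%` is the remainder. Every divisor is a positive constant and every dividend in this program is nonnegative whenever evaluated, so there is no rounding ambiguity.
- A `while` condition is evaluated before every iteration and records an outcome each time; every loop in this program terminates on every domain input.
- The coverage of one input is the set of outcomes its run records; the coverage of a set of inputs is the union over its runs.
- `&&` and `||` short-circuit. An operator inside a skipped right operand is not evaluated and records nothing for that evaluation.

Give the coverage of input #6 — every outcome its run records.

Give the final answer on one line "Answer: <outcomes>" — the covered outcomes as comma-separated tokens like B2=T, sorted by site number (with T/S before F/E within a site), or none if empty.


Event log for input #6 (h=4, r=3, s=7):
  B1->F, B2->T, B3->T, B5->T, B7->E, B6->F, B8->F, B9->T
as a set, this run covers: B1=F, B2=T, B3=T, B5=T, B6=F, B7=E, B8=F, B9=T
Answer: B1=F, B2=T, B3=T, B5=T, B6=F, B7=E, B8=F, B9=T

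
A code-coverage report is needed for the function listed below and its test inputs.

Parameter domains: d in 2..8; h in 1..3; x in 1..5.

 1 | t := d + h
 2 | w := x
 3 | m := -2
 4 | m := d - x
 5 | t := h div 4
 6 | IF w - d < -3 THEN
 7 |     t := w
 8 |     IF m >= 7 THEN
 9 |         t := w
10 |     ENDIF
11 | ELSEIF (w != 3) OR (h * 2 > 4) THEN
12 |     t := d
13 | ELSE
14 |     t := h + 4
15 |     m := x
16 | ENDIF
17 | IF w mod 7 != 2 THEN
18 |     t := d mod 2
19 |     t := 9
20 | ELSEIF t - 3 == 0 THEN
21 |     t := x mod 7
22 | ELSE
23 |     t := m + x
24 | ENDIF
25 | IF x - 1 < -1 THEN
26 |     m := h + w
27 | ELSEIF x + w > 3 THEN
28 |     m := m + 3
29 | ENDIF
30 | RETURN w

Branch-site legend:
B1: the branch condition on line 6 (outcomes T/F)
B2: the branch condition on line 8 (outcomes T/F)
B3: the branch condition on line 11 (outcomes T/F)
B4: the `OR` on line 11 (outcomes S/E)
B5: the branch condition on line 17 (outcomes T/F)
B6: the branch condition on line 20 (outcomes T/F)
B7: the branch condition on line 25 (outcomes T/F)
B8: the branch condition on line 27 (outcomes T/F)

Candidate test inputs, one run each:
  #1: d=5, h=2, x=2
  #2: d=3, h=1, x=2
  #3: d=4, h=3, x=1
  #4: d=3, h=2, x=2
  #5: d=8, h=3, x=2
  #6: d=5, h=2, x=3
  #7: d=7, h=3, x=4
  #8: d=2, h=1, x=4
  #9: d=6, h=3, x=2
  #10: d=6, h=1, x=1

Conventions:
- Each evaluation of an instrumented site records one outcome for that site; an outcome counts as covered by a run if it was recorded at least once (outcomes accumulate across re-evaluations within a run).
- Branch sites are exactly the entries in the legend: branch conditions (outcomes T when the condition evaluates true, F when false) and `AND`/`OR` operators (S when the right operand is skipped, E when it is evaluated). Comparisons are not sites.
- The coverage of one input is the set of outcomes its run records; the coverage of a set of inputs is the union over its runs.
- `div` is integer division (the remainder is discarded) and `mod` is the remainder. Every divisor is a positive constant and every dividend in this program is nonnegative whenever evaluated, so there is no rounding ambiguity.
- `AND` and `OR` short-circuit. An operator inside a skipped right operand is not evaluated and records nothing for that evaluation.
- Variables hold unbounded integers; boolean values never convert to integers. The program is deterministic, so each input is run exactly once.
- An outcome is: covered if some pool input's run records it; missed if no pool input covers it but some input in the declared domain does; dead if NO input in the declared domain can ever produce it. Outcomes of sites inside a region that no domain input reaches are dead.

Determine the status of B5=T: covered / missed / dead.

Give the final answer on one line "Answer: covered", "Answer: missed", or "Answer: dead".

B5=T is recorded by pool input(s) 3, 6, 7, 8, 10 -> covered

Answer: covered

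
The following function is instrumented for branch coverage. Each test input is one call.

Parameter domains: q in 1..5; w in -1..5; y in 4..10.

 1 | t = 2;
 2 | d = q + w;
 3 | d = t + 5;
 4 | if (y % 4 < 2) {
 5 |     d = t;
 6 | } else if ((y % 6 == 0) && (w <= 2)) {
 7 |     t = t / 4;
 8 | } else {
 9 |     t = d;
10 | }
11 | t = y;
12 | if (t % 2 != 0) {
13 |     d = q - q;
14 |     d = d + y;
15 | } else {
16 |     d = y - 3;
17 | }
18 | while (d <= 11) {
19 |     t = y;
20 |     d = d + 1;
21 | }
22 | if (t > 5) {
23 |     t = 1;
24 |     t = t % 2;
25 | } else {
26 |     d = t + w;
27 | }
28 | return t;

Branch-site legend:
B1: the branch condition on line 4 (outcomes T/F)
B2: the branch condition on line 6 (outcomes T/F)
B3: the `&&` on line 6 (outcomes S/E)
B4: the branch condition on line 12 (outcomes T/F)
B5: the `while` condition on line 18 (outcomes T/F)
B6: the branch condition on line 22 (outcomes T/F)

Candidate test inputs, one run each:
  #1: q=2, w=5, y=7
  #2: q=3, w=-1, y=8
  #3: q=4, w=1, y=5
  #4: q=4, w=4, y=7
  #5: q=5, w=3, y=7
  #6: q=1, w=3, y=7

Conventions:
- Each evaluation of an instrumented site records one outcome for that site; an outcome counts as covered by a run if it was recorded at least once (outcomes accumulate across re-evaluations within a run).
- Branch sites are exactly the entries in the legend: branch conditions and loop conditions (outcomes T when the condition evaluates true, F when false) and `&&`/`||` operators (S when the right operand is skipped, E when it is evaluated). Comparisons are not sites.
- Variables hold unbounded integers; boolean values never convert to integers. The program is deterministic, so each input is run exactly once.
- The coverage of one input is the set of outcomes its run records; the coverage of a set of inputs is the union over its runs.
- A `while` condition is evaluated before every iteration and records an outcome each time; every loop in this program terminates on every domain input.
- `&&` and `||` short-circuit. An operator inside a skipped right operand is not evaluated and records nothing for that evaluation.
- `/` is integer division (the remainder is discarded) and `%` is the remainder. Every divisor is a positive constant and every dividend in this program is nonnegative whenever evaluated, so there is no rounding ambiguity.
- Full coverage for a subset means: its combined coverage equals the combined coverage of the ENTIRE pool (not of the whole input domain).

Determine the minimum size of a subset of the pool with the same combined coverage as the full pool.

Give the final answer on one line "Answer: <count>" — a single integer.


input #1 (q=2, w=5, y=7): events B1->F, B3->S, B2->F, B4->T, B5->T, B5->T, B5->T, B5->T, B5->T, B5->F, B6->T; covers B1=F, B2=F, B3=S, B4=T, B5=T, B5=F, B6=T
input #2 (q=3, w=-1, y=8): events B1->T, B4->F, B5->T, B5->T, B5->T, B5->T, B5->T, B5->T, B5->T, B5->F, B6->T; covers B1=T, B4=F, B5=T, B5=F, B6=T
input #3 (q=4, w=1, y=5): events B1->T, B4->T, B5->T, B5->T, B5->T, B5->T, B5->T, B5->T, B5->T, B5->F, B6->F; covers B1=T, B4=T, B5=T, B5=F, B6=F
input #4 (q=4, w=4, y=7): events B1->F, B3->S, B2->F, B4->T, B5->T, B5->T, B5->T, B5->T, B5->T, B5->F, B6->T; covers B1=F, B2=F, B3=S, B4=T, B5=T, B5=F, B6=T
input #5 (q=5, w=3, y=7): events B1->F, B3->S, B2->F, B4->T, B5->T, B5->T, B5->T, B5->T, B5->T, B5->F, B6->T; covers B1=F, B2=F, B3=S, B4=T, B5=T, B5=F, B6=T
input #6 (q=1, w=3, y=7): events B1->F, B3->S, B2->F, B4->T, B5->T, B5->T, B5->T, B5->T, B5->T, B5->F, B6->T; covers B1=F, B2=F, B3=S, B4=T, B5=T, B5=F, B6=T
the full pool covers 10 outcomes: B1=T, B1=F, B2=F, B3=S, B4=T, B4=F, B5=T, B5=F, B6=T, B6=F
size 1 is not enough: best union over all size-1 subsets is 7/10
size 2 is not enough: best union over all size-2 subsets is 9/10
size 3: inputs {1, 2, 3} cover all 10 outcomes, and no lexicographically smaller subset of this size does
Answer: 3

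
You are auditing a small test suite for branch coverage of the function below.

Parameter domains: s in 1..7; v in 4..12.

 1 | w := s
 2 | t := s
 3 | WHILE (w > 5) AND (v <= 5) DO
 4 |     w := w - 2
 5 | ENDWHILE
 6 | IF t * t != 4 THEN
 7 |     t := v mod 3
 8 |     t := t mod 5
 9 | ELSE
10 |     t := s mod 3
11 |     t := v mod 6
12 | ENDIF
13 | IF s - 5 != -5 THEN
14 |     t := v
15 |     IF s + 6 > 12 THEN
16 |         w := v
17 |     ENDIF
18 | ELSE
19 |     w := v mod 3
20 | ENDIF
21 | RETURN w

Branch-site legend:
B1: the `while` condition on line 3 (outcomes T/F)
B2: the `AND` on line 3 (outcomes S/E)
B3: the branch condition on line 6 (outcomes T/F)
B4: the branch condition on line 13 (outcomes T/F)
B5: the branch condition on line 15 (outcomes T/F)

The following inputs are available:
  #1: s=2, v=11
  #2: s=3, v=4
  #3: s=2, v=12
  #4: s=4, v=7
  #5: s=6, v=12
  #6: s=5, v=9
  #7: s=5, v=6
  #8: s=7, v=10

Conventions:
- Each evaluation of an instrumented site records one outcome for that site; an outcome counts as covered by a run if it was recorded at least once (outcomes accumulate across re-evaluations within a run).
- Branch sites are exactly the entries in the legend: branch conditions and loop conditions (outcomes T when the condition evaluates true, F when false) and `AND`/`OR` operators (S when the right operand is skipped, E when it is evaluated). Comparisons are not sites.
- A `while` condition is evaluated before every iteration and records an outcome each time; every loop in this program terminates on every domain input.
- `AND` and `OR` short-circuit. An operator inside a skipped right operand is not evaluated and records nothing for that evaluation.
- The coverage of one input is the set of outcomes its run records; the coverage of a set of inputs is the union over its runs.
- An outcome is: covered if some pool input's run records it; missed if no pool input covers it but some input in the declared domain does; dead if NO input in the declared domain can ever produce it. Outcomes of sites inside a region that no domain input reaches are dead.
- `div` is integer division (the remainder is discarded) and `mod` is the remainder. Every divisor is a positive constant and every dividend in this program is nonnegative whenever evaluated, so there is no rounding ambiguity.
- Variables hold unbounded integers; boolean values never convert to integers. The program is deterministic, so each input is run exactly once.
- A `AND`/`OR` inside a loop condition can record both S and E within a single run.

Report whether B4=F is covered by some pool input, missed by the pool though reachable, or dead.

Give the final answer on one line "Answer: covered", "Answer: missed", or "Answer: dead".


no pool input records B4=F
checking all 63 inputs in the declared domain: B4=F is never recorded -> dead
Answer: dead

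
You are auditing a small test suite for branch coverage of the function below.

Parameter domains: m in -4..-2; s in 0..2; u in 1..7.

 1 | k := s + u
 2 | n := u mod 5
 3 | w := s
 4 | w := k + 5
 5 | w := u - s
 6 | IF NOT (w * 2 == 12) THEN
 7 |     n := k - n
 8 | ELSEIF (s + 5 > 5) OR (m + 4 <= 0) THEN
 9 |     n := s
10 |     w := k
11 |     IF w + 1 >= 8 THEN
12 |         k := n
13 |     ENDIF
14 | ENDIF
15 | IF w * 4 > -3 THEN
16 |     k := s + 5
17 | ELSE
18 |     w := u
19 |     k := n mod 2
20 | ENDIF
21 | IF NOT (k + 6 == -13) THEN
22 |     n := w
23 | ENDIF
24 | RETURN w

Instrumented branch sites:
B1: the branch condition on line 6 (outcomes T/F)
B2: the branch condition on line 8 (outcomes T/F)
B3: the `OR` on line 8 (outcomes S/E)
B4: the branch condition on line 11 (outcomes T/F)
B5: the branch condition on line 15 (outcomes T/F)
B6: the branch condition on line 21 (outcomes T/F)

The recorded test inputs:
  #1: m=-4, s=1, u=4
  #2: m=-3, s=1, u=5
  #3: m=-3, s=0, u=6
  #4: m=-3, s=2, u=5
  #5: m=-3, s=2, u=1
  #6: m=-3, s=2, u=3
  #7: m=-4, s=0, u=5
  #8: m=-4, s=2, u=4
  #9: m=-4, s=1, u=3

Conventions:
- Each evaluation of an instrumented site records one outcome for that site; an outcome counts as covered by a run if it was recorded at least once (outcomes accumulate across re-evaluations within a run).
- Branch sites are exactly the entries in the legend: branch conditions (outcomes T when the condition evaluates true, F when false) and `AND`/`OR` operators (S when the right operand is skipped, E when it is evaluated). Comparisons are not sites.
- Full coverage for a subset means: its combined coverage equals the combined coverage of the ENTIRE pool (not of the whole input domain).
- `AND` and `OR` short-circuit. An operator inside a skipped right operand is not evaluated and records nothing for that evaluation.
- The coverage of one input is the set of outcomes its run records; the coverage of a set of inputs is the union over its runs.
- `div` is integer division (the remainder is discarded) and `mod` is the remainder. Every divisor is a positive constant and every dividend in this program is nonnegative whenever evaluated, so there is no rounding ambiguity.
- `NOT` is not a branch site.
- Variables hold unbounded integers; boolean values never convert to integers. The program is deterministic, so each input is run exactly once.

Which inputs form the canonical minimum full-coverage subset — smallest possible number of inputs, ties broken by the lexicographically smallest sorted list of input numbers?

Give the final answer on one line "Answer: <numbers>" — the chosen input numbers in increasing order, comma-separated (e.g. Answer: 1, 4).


input #1, m=-4, s=1, u=4: events B1->T, B5->T, B6->T; outcomes B1=T, B5=T, B6=T
input #2, m=-3, s=1, u=5: events B1->T, B5->T, B6->T; outcomes B1=T, B5=T, B6=T
input #3, m=-3, s=0, u=6: events B1->F, B3->E, B2->F, B5->T, B6->T; outcomes B1=F, B2=F, B3=E, B5=T, B6=T
input #4, m=-3, s=2, u=5: events B1->T, B5->T, B6->T; outcomes B1=T, B5=T, B6=T
input #5, m=-3, s=2, u=1: events B1->T, B5->F, B6->T; outcomes B1=T, B5=F, B6=T
input #6, m=-3, s=2, u=3: events B1->T, B5->T, B6->T; outcomes B1=T, B5=T, B6=T
input #7, m=-4, s=0, u=5: events B1->T, B5->T, B6->T; outcomes B1=T, B5=T, B6=T
input #8, m=-4, s=2, u=4: events B1->T, B5->T, B6->T; outcomes B1=T, B5=T, B6=T
input #9, m=-4, s=1, u=3: events B1->T, B5->T, B6->T; outcomes B1=T, B5=T, B6=T
together the pool reaches 7 outcomes: B1=T, B1=F, B2=F, B3=E, B5=T, B5=F, B6=T
every size-1 subset falls short of the 7 outcomes (best: 5/7)
size 2: inputs {3, 5} cover all 7 outcomes, and no lexicographically smaller subset of this size does
Answer: 3, 5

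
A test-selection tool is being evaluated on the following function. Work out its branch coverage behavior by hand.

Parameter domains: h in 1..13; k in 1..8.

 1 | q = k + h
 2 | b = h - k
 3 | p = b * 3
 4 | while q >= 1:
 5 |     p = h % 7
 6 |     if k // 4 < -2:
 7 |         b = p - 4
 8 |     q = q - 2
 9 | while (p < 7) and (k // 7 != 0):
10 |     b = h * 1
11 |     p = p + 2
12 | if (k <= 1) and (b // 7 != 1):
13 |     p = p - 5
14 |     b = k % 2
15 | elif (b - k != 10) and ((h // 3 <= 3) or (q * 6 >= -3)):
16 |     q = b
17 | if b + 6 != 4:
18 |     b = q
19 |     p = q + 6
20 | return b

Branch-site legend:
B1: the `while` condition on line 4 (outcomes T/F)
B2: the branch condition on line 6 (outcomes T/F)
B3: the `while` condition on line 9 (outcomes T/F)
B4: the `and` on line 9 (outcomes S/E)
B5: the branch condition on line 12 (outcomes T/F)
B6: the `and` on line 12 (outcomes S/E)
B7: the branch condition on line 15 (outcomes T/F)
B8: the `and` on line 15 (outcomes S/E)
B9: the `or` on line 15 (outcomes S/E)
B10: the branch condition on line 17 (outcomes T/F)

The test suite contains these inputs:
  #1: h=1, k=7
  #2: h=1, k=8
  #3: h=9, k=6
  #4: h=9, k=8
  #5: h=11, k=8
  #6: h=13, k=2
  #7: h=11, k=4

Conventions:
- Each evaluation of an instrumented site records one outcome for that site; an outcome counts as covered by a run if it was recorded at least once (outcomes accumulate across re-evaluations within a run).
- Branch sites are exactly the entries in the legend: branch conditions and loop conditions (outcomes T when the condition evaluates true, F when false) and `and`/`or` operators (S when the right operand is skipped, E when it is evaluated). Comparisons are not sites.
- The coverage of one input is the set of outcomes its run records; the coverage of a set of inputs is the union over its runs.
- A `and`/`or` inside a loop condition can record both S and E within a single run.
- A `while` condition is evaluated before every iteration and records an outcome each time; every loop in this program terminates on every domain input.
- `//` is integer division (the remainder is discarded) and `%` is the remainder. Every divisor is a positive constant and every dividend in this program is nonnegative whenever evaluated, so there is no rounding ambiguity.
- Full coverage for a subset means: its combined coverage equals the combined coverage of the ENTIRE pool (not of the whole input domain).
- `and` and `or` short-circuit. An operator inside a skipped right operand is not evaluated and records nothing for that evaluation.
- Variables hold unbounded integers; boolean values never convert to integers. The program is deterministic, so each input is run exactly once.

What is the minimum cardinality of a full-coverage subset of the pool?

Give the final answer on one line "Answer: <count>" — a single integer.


run #1 (h=1, k=7) runs B1->T, B2->F, B1->T, B2->F, B1->T, B2->F, B1->T, B2->F, B1->F, B4->E, B3->T, B4->E, B3->T, B4->E, ...; records B1=T, B1=F, B2=F, B3=T, B3=F, B4=S, B4=E, B5=F, B6=S, B7=T, B8=E, B9=S, B10=T
run #2 (h=1, k=8) runs B1->T, B2->F, B1->T, B2->F, B1->T, B2->F, B1->T, B2->F, B1->T, B2->F, B1->F, B4->E, B3->T, B4->E, ...; records B1=T, B1=F, B2=F, B3=T, B3=F, B4=S, B4=E, B5=F, B6=S, B7=T, B8=E, B9=S, B10=T
run #3 (h=9, k=6) runs B1->T, B2->F, B1->T, B2->F, B1->T, B2->F, B1->T, B2->F, B1->T, B2->F, B1->T, B2->F, B1->T, B2->F, ...; records B1=T, B1=F, B2=F, B3=F, B4=E, B5=F, B6=S, B7=T, B8=E, B9=S, B10=T
run #4 (h=9, k=8) runs B1->T, B2->F, B1->T, B2->F, B1->T, B2->F, B1->T, B2->F, B1->T, B2->F, B1->T, B2->F, B1->T, B2->F, ...; records B1=T, B1=F, B2=F, B3=T, B3=F, B4=S, B4=E, B5=F, B6=S, B7=T, B8=E, B9=S, B10=T
run #5 (h=11, k=8) runs B1->T, B2->F, B1->T, B2->F, B1->T, B2->F, B1->T, B2->F, B1->T, B2->F, B1->T, B2->F, B1->T, B2->F, ...; records B1=T, B1=F, B2=F, B3=T, B3=F, B4=S, B4=E, B5=F, B6=S, B7=T, B8=E, B9=S, B10=T
run #6 (h=13, k=2) runs B1->T, B2->F, B1->T, B2->F, B1->T, B2->F, B1->T, B2->F, B1->T, B2->F, B1->T, B2->F, B1->T, B2->F, ...; records B1=T, B1=F, B2=F, B3=F, B4=E, B5=F, B6=S, B7=F, B8=E, B9=E, B10=T
run #7 (h=11, k=4) runs B1->T, B2->F, B1->T, B2->F, B1->T, B2->F, B1->T, B2->F, B1->T, B2->F, B1->T, B2->F, B1->T, B2->F, ...; records B1=T, B1=F, B2=F, B3=F, B4=E, B5=F, B6=S, B7=T, B8=E, B9=S, B10=T
the full pool covers 15 outcomes: B1=T, B1=F, B2=F, B3=T, B3=F, B4=S, B4=E, B5=F, B6=S, B7=T, B7=F, B8=E, B9=S, B9=E, B10=T
size 1 is not enough: best union over all size-1 subsets is 13/15
at size 2, {1, 6} reaches all 15 outcomes; every lexicographically earlier size-2 subset fails
Answer: 2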